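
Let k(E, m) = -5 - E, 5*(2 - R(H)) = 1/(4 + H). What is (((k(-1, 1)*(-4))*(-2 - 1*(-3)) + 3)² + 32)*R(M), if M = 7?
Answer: 42837/55 ≈ 778.85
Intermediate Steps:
R(H) = 2 - 1/(5*(4 + H))
(((k(-1, 1)*(-4))*(-2 - 1*(-3)) + 3)² + 32)*R(M) = ((((-5 - 1*(-1))*(-4))*(-2 - 1*(-3)) + 3)² + 32)*((39 + 10*7)/(5*(4 + 7))) = ((((-5 + 1)*(-4))*(-2 + 3) + 3)² + 32)*((⅕)*(39 + 70)/11) = ((-4*(-4)*1 + 3)² + 32)*((⅕)*(1/11)*109) = ((16*1 + 3)² + 32)*(109/55) = ((16 + 3)² + 32)*(109/55) = (19² + 32)*(109/55) = (361 + 32)*(109/55) = 393*(109/55) = 42837/55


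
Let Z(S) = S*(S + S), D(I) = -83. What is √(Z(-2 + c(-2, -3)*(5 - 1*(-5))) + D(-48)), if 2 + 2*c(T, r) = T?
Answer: √885 ≈ 29.749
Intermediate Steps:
c(T, r) = -1 + T/2
Z(S) = 2*S² (Z(S) = S*(2*S) = 2*S²)
√(Z(-2 + c(-2, -3)*(5 - 1*(-5))) + D(-48)) = √(2*(-2 + (-1 + (½)*(-2))*(5 - 1*(-5)))² - 83) = √(2*(-2 + (-1 - 1)*(5 + 5))² - 83) = √(2*(-2 - 2*10)² - 83) = √(2*(-2 - 20)² - 83) = √(2*(-22)² - 83) = √(2*484 - 83) = √(968 - 83) = √885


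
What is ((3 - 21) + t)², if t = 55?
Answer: 1369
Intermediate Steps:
((3 - 21) + t)² = ((3 - 21) + 55)² = (-18 + 55)² = 37² = 1369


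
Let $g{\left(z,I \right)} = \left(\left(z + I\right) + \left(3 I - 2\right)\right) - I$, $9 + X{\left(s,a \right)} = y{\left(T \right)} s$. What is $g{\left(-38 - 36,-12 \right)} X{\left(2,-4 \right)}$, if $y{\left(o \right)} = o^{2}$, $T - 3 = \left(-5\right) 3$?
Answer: $-31248$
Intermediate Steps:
$T = -12$ ($T = 3 - 15 = -12$)
$X{\left(s,a \right)} = -9 + 144 s$ ($X{\left(s,a \right)} = -9 + \left(-12\right)^{2} s = -9 + 144 s$)
$g{\left(z,I \right)} = -2 + z + 3 I$ ($g{\left(z,I \right)} = \left(\left(I + z\right) + \left(-2 + 3 I\right)\right) - I = \left(-2 + z + 4 I\right) - I = -2 + z + 3 I$)
$g{\left(-38 - 36,-12 \right)} X{\left(2,-4 \right)} = \left(-2 - 74 + 3 \left(-12\right)\right) \left(-9 + 144 \cdot 2\right) = \left(-2 - 74 - 36\right) \left(-9 + 288\right) = \left(-112\right) 279 = -31248$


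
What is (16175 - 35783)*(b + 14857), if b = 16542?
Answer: -615671592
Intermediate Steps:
(16175 - 35783)*(b + 14857) = (16175 - 35783)*(16542 + 14857) = -19608*31399 = -615671592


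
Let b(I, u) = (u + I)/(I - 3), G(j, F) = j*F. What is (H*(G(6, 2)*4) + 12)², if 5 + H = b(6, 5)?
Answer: 2704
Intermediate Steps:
G(j, F) = F*j
b(I, u) = (I + u)/(-3 + I)
H = -4/3 (H = -5 + (6 + 5)/(-3 + 6) = -5 + 11/3 = -4/3 ≈ -1.3333)
(H*(G(6, 2)*4) + 12)² = (-4*2*6*4/3 + 12)² = (-16*4 + 12)² = (-4/3*48 + 12)² = (-64 + 12)² = (-52)² = 2704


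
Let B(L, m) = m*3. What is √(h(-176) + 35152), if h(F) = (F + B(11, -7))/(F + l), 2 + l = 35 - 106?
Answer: √2179508205/249 ≈ 187.49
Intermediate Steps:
l = -73 (l = -2 + (35 - 106) = -2 - 71 = -73)
B(L, m) = 3*m
h(F) = (-21 + F)/(-73 + F) (h(F) = (F + 3*(-7))/(F - 73) = (F - 21)/(-73 + F) = (-21 + F)/(-73 + F))
√(h(-176) + 35152) = √((-21 - 176)/(-73 - 176) + 35152) = √(-197/(-249) + 35152) = √(-1/249*(-197) + 35152) = √(197/249 + 35152) = √(8753045/249) = √2179508205/249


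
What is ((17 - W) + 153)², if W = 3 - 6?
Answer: 29929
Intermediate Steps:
W = -3
((17 - W) + 153)² = ((17 - 1*(-3)) + 153)² = ((17 + 3) + 153)² = (20 + 153)² = 173² = 29929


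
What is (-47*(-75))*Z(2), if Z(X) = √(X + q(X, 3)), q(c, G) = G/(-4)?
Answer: 3525*√5/2 ≈ 3941.1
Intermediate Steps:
q(c, G) = -G/4 (q(c, G) = G*(-¼) = -G/4)
Z(X) = √(-¾ + X) (Z(X) = √(X - ¼*3) = √(X - ¾) = √(-¾ + X))
(-47*(-75))*Z(2) = (-47*(-75))*(√(-3 + 4*2)/2) = 3525*(√(-3 + 8)/2) = 3525*(√5/2) = 3525*√5/2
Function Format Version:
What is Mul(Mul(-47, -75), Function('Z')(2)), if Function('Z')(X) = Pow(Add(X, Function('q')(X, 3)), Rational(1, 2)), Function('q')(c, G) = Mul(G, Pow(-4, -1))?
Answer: Mul(Rational(3525, 2), Pow(5, Rational(1, 2))) ≈ 3941.1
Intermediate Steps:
Function('q')(c, G) = Mul(Rational(-1, 4), G) (Function('q')(c, G) = Mul(G, Rational(-1, 4)) = Mul(Rational(-1, 4), G))
Function('Z')(X) = Pow(Add(Rational(-3, 4), X), Rational(1, 2)) (Function('Z')(X) = Pow(Add(X, Mul(Rational(-1, 4), 3)), Rational(1, 2)) = Pow(Add(X, Rational(-3, 4)), Rational(1, 2)) = Pow(Add(Rational(-3, 4), X), Rational(1, 2)))
Mul(Mul(-47, -75), Function('Z')(2)) = Mul(Mul(-47, -75), Mul(Rational(1, 2), Pow(Add(-3, Mul(4, 2)), Rational(1, 2)))) = Mul(3525, Mul(Rational(1, 2), Pow(Add(-3, 8), Rational(1, 2)))) = Mul(3525, Mul(Rational(1, 2), Pow(5, Rational(1, 2)))) = Mul(Rational(3525, 2), Pow(5, Rational(1, 2)))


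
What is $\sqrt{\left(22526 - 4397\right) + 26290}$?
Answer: $\sqrt{44419} \approx 210.76$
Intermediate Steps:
$\sqrt{\left(22526 - 4397\right) + 26290} = \sqrt{18129 + 26290} = \sqrt{44419}$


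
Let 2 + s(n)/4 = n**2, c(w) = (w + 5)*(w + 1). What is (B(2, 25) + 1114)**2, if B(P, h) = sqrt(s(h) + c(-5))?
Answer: 1243488 + 4456*sqrt(623) ≈ 1.3547e+6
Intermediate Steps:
c(w) = (1 + w)*(5 + w) (c(w) = (5 + w)*(1 + w) = (1 + w)*(5 + w))
s(n) = -8 + 4*n**2
B(P, h) = sqrt(-8 + 4*h**2) (B(P, h) = sqrt((-8 + 4*h**2) + (5 + (-5)**2 + 6*(-5))) = sqrt((-8 + 4*h**2) + (5 + 25 - 30)) = sqrt((-8 + 4*h**2) + 0) = sqrt(-8 + 4*h**2))
(B(2, 25) + 1114)**2 = (2*sqrt(-2 + 25**2) + 1114)**2 = (2*sqrt(-2 + 625) + 1114)**2 = (2*sqrt(623) + 1114)**2 = (1114 + 2*sqrt(623))**2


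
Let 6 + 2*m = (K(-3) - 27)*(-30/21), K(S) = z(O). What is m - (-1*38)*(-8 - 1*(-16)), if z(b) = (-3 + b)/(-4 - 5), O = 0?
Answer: 6721/21 ≈ 320.05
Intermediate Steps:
z(b) = ⅓ - b/9 (z(b) = (-3 + b)/(-9) = (-3 + b)*(-⅑) = ⅓ - b/9)
K(S) = ⅓ (K(S) = ⅓ - ⅑*0 = ⅓ + 0 = ⅓)
m = 337/21 (m = -3 + ((⅓ - 27)*(-30/21))/2 = -3 + (-(-800)/21)/2 = -3 + (-80/3*(-10/7))/2 = -3 + (½)*(800/21) = -3 + 400/21 = 337/21 ≈ 16.048)
m - (-1*38)*(-8 - 1*(-16)) = 337/21 - (-1*38)*(-8 - 1*(-16)) = 337/21 - (-38)*(-8 + 16) = 337/21 - (-38)*8 = 337/21 - 1*(-304) = 337/21 + 304 = 6721/21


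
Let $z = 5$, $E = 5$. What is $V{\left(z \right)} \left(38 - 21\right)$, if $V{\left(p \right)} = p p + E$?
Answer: $510$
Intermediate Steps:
$V{\left(p \right)} = 5 + p^{2}$ ($V{\left(p \right)} = p p + 5 = p^{2} + 5 = 5 + p^{2}$)
$V{\left(z \right)} \left(38 - 21\right) = \left(5 + 5^{2}\right) \left(38 - 21\right) = \left(5 + 25\right) 17 = 30 \cdot 17 = 510$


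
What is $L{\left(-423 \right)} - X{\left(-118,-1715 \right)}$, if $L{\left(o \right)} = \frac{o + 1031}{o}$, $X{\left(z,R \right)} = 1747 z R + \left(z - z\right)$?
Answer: $- \frac{149547585578}{423} \approx -3.5354 \cdot 10^{8}$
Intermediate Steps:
$X{\left(z,R \right)} = 1747 R z$ ($X{\left(z,R \right)} = 1747 R z + 0 = 1747 R z$)
$L{\left(o \right)} = \frac{1031 + o}{o}$
$L{\left(-423 \right)} - X{\left(-118,-1715 \right)} = \frac{1031 - 423}{-423} - 1747 \left(-1715\right) \left(-118\right) = \left(- \frac{1}{423}\right) 608 - 353540390 = - \frac{608}{423} - 353540390 = - \frac{149547585578}{423}$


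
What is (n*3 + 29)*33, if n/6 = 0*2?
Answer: 957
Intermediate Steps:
n = 0 (n = 6*(0*2) = 6*0 = 0)
(n*3 + 29)*33 = (0*3 + 29)*33 = (0 + 29)*33 = 29*33 = 957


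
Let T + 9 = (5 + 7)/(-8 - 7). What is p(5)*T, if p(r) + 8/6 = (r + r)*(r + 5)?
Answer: -14504/15 ≈ -966.93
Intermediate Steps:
p(r) = -4/3 + 2*r*(5 + r) (p(r) = -4/3 + (r + r)*(r + 5) = -4/3 + (2*r)*(5 + r) = -4/3 + 2*r*(5 + r))
T = -49/5 (T = -9 + (5 + 7)/(-8 - 7) = -9 + 12/(-15) = -9 + 12*(-1/15) = -9 - 4/5 = -49/5 ≈ -9.8000)
p(5)*T = (-4/3 + 2*5**2 + 10*5)*(-49/5) = (-4/3 + 2*25 + 50)*(-49/5) = (-4/3 + 50 + 50)*(-49/5) = (296/3)*(-49/5) = -14504/15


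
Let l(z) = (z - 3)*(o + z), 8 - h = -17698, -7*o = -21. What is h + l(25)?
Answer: 18322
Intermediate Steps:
o = 3 (o = -1/7*(-21) = 3)
h = 17706 (h = 8 - 1*(-17698) = 8 + 17698 = 17706)
l(z) = (-3 + z)*(3 + z) (l(z) = (z - 3)*(3 + z) = (-3 + z)*(3 + z))
h + l(25) = 17706 + (-9 + 25**2) = 17706 + (-9 + 625) = 17706 + 616 = 18322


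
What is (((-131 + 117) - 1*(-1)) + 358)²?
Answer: 119025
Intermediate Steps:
(((-131 + 117) - 1*(-1)) + 358)² = ((-14 + 1) + 358)² = (-13 + 358)² = 345² = 119025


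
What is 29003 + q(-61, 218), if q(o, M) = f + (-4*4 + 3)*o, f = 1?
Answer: 29797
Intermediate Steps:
q(o, M) = 1 - 13*o (q(o, M) = 1 + (-4*4 + 3)*o = 1 + (-16 + 3)*o = 1 - 13*o)
29003 + q(-61, 218) = 29003 + (1 - 13*(-61)) = 29003 + (1 + 793) = 29003 + 794 = 29797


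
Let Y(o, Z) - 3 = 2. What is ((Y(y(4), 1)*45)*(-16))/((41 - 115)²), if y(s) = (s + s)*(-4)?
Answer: -900/1369 ≈ -0.65741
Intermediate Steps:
y(s) = -8*s (y(s) = (2*s)*(-4) = -8*s)
Y(o, Z) = 5 (Y(o, Z) = 3 + 2 = 5)
((Y(y(4), 1)*45)*(-16))/((41 - 115)²) = ((5*45)*(-16))/((41 - 115)²) = (225*(-16))/((-74)²) = -3600/5476 = -3600*1/5476 = -900/1369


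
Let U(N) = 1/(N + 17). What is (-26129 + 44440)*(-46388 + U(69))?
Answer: -73049299137/86 ≈ -8.4941e+8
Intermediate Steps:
U(N) = 1/(17 + N)
(-26129 + 44440)*(-46388 + U(69)) = (-26129 + 44440)*(-46388 + 1/(17 + 69)) = 18311*(-46388 + 1/86) = 18311*(-3989367/86) = -73049299137/86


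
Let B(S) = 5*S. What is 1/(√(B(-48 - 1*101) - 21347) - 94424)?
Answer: -23606/2228978467 - I*√5523/4457956934 ≈ -1.0591e-5 - 1.6671e-8*I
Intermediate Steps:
1/(√(B(-48 - 1*101) - 21347) - 94424) = 1/(√(5*(-48 - 1*101) - 21347) - 94424) = 1/(√(5*(-48 - 101) - 21347) - 94424) = 1/(√(5*(-149) - 21347) - 94424) = 1/(√(-745 - 21347) - 94424) = 1/(√(-22092) - 94424) = 1/(2*I*√5523 - 94424) = 1/(-94424 + 2*I*√5523)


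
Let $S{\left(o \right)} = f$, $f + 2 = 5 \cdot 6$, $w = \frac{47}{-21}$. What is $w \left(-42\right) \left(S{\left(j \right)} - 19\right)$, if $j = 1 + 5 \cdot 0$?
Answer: $846$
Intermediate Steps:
$w = - \frac{47}{21}$ ($w = 47 \left(- \frac{1}{21}\right) = - \frac{47}{21} \approx -2.2381$)
$j = 1$ ($j = 1 + 0 = 1$)
$f = 28$ ($f = -2 + 5 \cdot 6 = -2 + 30 = 28$)
$S{\left(o \right)} = 28$
$w \left(-42\right) \left(S{\left(j \right)} - 19\right) = \left(- \frac{47}{21}\right) \left(-42\right) \left(28 - 19\right) = 94 \cdot 9 = 846$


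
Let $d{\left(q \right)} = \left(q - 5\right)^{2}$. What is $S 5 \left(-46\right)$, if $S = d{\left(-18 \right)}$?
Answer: $-121670$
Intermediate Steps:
$d{\left(q \right)} = \left(-5 + q\right)^{2}$
$S = 529$ ($S = \left(-5 - 18\right)^{2} = \left(-23\right)^{2} = 529$)
$S 5 \left(-46\right) = 529 \cdot 5 \left(-46\right) = 529 \left(-230\right) = -121670$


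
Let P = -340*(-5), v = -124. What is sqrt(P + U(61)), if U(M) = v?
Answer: 2*sqrt(394) ≈ 39.699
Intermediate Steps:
U(M) = -124
P = 1700 (P = -170*(-10) = 1700)
sqrt(P + U(61)) = sqrt(1700 - 124) = sqrt(1576) = 2*sqrt(394)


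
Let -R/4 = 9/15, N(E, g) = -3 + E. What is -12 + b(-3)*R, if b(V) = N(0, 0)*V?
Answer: -168/5 ≈ -33.600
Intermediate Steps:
b(V) = -3*V (b(V) = (-3 + 0)*V = -3*V)
R = -12/5 (R = -36/15 = -4*⅗ = -12/5 ≈ -2.4000)
-12 + b(-3)*R = -12 - 3*(-3)*(-12/5) = -12 + 9*(-12/5) = -12 - 108/5 = -168/5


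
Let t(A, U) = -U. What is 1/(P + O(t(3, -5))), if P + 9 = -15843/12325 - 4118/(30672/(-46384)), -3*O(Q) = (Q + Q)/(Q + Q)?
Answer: 332775/2068816489 ≈ 0.00016085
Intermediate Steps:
O(Q) = -1/3 (O(Q) = -(Q + Q)/(3*(Q + Q)) = -2*Q/(3*(2*Q)) = -2*Q*1/(2*Q)/3 = -1/3*1 = -1/3)
P = 2068927414/332775 (P = -9 + (-15843/12325 - 4118/(30672/(-46384))) = -9 + (-15843*1/12325 - 4118/(30672*(-1/46384))) = -9 + (-15843/12325 - 4118/(-1917/2899)) = -9 + (-15843/12325 - 4118*(-2899/1917)) = -9 + (-15843/12325 + 168142/27) = -9 + 2071922389/332775 = 2068927414/332775 ≈ 6217.2)
1/(P + O(t(3, -5))) = 1/(2068927414/332775 - 1/3) = 1/(2068816489/332775) = 332775/2068816489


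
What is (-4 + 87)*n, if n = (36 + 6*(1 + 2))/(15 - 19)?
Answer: -2241/2 ≈ -1120.5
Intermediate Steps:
n = -27/2 (n = (36 + 6*3)/(-4) = (36 + 18)*(-1/4) = 54*(-1/4) = -27/2 ≈ -13.500)
(-4 + 87)*n = (-4 + 87)*(-27/2) = 83*(-27/2) = -2241/2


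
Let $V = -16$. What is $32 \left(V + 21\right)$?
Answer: $160$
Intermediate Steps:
$32 \left(V + 21\right) = 32 \left(-16 + 21\right) = 32 \cdot 5 = 160$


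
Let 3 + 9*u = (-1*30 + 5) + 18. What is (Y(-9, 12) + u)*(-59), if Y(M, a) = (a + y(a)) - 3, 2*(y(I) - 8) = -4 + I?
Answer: -10561/9 ≈ -1173.4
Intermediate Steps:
y(I) = 6 + I/2 (y(I) = 8 + (-4 + I)/2 = 8 + (-2 + I/2) = 6 + I/2)
Y(M, a) = 3 + 3*a/2 (Y(M, a) = (a + (6 + a/2)) - 3 = (6 + 3*a/2) - 3 = 3 + 3*a/2)
u = -10/9 (u = -⅓ + ((-1*30 + 5) + 18)/9 = -⅓ + ((-30 + 5) + 18)/9 = -⅓ + (-25 + 18)/9 = -⅓ + (⅑)*(-7) = -⅓ - 7/9 = -10/9 ≈ -1.1111)
(Y(-9, 12) + u)*(-59) = ((3 + (3/2)*12) - 10/9)*(-59) = ((3 + 18) - 10/9)*(-59) = (21 - 10/9)*(-59) = (179/9)*(-59) = -10561/9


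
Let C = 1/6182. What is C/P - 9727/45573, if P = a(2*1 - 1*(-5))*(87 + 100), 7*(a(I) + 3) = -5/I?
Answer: -155382102383/727996227024 ≈ -0.21344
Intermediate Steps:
C = 1/6182 ≈ 0.00016176
a(I) = -3 - 5/(7*I) (a(I) = -3 + (-5/I)/7 = -3 - 5/(7*I))
P = -28424/49 (P = (-3 - 5/(7*(2*1 - 1*(-5))))*(87 + 100) = (-3 - 5/(7*(2 + 5)))*187 = (-3 - 5/7/7)*187 = (-3 - 5/7*1/7)*187 = (-3 - 5/49)*187 = -152/49*187 = -28424/49 ≈ -580.08)
C/P - 9727/45573 = 1/(6182*(-28424/49)) - 9727/45573 = (1/6182)*(-49/28424) - 9727*1/45573 = -49/175717168 - 9727/45573 = -155382102383/727996227024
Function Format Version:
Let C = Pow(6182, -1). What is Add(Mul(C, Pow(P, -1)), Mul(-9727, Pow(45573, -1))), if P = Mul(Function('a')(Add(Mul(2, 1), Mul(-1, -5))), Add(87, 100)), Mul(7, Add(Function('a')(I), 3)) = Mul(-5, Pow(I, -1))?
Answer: Rational(-155382102383, 727996227024) ≈ -0.21344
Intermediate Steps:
C = Rational(1, 6182) ≈ 0.00016176
Function('a')(I) = Add(-3, Mul(Rational(-5, 7), Pow(I, -1))) (Function('a')(I) = Add(-3, Mul(Rational(1, 7), Mul(-5, Pow(I, -1)))) = Add(-3, Mul(Rational(-5, 7), Pow(I, -1))))
P = Rational(-28424, 49) (P = Mul(Add(-3, Mul(Rational(-5, 7), Pow(Add(Mul(2, 1), Mul(-1, -5)), -1))), Add(87, 100)) = Mul(Add(-3, Mul(Rational(-5, 7), Pow(Add(2, 5), -1))), 187) = Mul(Add(-3, Mul(Rational(-5, 7), Pow(7, -1))), 187) = Mul(Add(-3, Mul(Rational(-5, 7), Rational(1, 7))), 187) = Mul(Add(-3, Rational(-5, 49)), 187) = Mul(Rational(-152, 49), 187) = Rational(-28424, 49) ≈ -580.08)
Add(Mul(C, Pow(P, -1)), Mul(-9727, Pow(45573, -1))) = Add(Mul(Rational(1, 6182), Pow(Rational(-28424, 49), -1)), Mul(-9727, Pow(45573, -1))) = Add(Mul(Rational(1, 6182), Rational(-49, 28424)), Mul(-9727, Rational(1, 45573))) = Add(Rational(-49, 175717168), Rational(-9727, 45573)) = Rational(-155382102383, 727996227024)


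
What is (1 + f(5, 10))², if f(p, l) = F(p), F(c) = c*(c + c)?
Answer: 2601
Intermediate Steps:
F(c) = 2*c² (F(c) = c*(2*c) = 2*c²)
f(p, l) = 2*p²
(1 + f(5, 10))² = (1 + 2*5²)² = (1 + 2*25)² = (1 + 50)² = 51² = 2601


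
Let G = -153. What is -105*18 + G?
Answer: -2043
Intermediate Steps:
-105*18 + G = -105*18 - 153 = -1890 - 153 = -2043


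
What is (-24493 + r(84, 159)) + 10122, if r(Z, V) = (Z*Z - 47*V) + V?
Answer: -14629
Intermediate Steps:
r(Z, V) = Z² - 46*V (r(Z, V) = (Z² - 47*V) + V = Z² - 46*V)
(-24493 + r(84, 159)) + 10122 = (-24493 + (84² - 46*159)) + 10122 = (-24493 + (7056 - 7314)) + 10122 = (-24493 - 258) + 10122 = -24751 + 10122 = -14629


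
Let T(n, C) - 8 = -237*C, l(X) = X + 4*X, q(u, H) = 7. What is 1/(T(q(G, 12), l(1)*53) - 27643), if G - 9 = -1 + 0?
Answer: -1/90440 ≈ -1.1057e-5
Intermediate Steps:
G = 8 (G = 9 + (-1 + 0) = 9 - 1 = 8)
l(X) = 5*X
T(n, C) = 8 - 237*C
1/(T(q(G, 12), l(1)*53) - 27643) = 1/((8 - 237*5*1*53) - 27643) = 1/((8 - 1185*53) - 27643) = 1/((8 - 237*265) - 27643) = 1/((8 - 62805) - 27643) = 1/(-62797 - 27643) = 1/(-90440) = -1/90440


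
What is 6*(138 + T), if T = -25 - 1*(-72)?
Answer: 1110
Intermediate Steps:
T = 47 (T = -25 + 72 = 47)
6*(138 + T) = 6*(138 + 47) = 6*185 = 1110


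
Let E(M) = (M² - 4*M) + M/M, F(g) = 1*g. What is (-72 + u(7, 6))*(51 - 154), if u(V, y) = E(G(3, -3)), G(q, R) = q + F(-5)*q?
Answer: -12463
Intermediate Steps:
F(g) = g
G(q, R) = -4*q (G(q, R) = q - 5*q = -4*q)
E(M) = 1 + M² - 4*M (E(M) = (M² - 4*M) + 1 = 1 + M² - 4*M)
u(V, y) = 193 (u(V, y) = 1 + (-4*3)² - (-16)*3 = 1 + (-12)² - 4*(-12) = 1 + 144 + 48 = 193)
(-72 + u(7, 6))*(51 - 154) = (-72 + 193)*(51 - 154) = 121*(-103) = -12463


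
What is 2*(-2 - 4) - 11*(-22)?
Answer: 230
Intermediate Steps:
2*(-2 - 4) - 11*(-22) = 2*(-6) + 242 = -12 + 242 = 230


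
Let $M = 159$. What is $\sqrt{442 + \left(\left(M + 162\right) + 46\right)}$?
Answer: $\sqrt{809} \approx 28.443$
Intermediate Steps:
$\sqrt{442 + \left(\left(M + 162\right) + 46\right)} = \sqrt{442 + \left(\left(159 + 162\right) + 46\right)} = \sqrt{442 + \left(321 + 46\right)} = \sqrt{442 + 367} = \sqrt{809}$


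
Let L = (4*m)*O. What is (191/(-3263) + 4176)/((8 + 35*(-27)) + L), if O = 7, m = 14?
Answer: -13626097/1778335 ≈ -7.6623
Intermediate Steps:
L = 392 (L = (4*14)*7 = 56*7 = 392)
(191/(-3263) + 4176)/((8 + 35*(-27)) + L) = (191/(-3263) + 4176)/((8 + 35*(-27)) + 392) = (191*(-1/3263) + 4176)/((8 - 945) + 392) = (-191/3263 + 4176)/(-937 + 392) = (13626097/3263)/(-545) = (13626097/3263)*(-1/545) = -13626097/1778335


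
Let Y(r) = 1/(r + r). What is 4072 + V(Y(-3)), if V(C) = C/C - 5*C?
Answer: 24443/6 ≈ 4073.8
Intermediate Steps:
Y(r) = 1/(2*r)
V(C) = 1 - 5*C
4072 + V(Y(-3)) = 4072 + (1 - 5/(2*(-3))) = 4072 + (1 - 5*(-1)/(2*3)) = 4072 + (1 - 5*(-⅙)) = 4072 + (1 + ⅚) = 4072 + 11/6 = 24443/6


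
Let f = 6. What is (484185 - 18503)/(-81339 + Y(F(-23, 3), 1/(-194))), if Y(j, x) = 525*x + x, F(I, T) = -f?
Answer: -778813/136037 ≈ -5.7250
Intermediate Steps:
F(I, T) = -6 (F(I, T) = -1*6 = -6)
Y(j, x) = 526*x
(484185 - 18503)/(-81339 + Y(F(-23, 3), 1/(-194))) = (484185 - 18503)/(-81339 + 526/(-194)) = 465682/(-81339 + 526*(-1/194)) = 465682/(-81339 - 263/97) = 465682/(-7890146/97) = 465682*(-97/7890146) = -778813/136037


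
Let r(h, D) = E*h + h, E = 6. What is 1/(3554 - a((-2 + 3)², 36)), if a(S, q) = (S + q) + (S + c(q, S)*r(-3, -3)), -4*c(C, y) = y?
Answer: 4/14043 ≈ 0.00028484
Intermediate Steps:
r(h, D) = 7*h (r(h, D) = 6*h + h = 7*h)
c(C, y) = -y/4
a(S, q) = q + 29*S/4 (a(S, q) = (S + q) + (S + (-S/4)*(7*(-3))) = (S + q) + (S - S/4*(-21)) = (S + q) + (S + 21*S/4) = (S + q) + 25*S/4 = q + 29*S/4)
1/(3554 - a((-2 + 3)², 36)) = 1/(3554 - (36 + 29*(-2 + 3)²/4)) = 1/(3554 - (36 + (29/4)*1²)) = 1/(3554 - (36 + (29/4)*1)) = 1/(3554 - (36 + 29/4)) = 1/(3554 - 1*173/4) = 1/(3554 - 173/4) = 1/(14043/4) = 4/14043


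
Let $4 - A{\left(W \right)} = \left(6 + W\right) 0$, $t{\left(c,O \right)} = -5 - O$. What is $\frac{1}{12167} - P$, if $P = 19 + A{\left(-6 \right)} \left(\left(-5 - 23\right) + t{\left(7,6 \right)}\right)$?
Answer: $\frac{1666880}{12167} \approx 137.0$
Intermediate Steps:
$A{\left(W \right)} = 4$ ($A{\left(W \right)} = 4 - \left(6 + W\right) 0 = 4 - 0 = 4 + 0 = 4$)
$P = -137$ ($P = 19 + 4 \left(\left(-5 - 23\right) - 11\right) = 19 + 4 \left(-28 - 11\right) = 19 + 4 \left(-39\right) = 19 - 156 = -137$)
$\frac{1}{12167} - P = \frac{1}{12167} - -137 = \frac{1}{12167} + 137 = \frac{1666880}{12167}$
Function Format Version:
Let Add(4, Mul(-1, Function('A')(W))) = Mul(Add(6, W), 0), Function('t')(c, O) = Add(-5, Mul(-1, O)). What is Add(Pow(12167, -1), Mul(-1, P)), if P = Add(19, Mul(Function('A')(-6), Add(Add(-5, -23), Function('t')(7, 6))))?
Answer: Rational(1666880, 12167) ≈ 137.00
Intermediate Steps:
Function('A')(W) = 4 (Function('A')(W) = Add(4, Mul(-1, Mul(Add(6, W), 0))) = Add(4, Mul(-1, 0)) = Add(4, 0) = 4)
P = -137 (P = Add(19, Mul(4, Add(Add(-5, -23), Add(-5, Mul(-1, 6))))) = Add(19, Mul(4, Add(-28, Add(-5, -6)))) = Add(19, Mul(4, Add(-28, -11))) = Add(19, Mul(4, -39)) = Add(19, -156) = -137)
Add(Pow(12167, -1), Mul(-1, P)) = Add(Pow(12167, -1), Mul(-1, -137)) = Add(Rational(1, 12167), 137) = Rational(1666880, 12167)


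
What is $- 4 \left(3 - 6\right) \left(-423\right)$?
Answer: $-5076$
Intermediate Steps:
$- 4 \left(3 - 6\right) \left(-423\right) = \left(-4\right) \left(-3\right) \left(-423\right) = 12 \left(-423\right) = -5076$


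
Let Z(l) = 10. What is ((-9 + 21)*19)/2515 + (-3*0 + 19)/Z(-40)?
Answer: 10013/5030 ≈ 1.9907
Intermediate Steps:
((-9 + 21)*19)/2515 + (-3*0 + 19)/Z(-40) = ((-9 + 21)*19)/2515 + (-3*0 + 19)/10 = (12*19)*(1/2515) + (0 + 19)*(⅒) = 228*(1/2515) + 19*(⅒) = 228/2515 + 19/10 = 10013/5030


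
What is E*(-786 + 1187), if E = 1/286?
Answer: 401/286 ≈ 1.4021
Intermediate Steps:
E = 1/286 ≈ 0.0034965
E*(-786 + 1187) = (-786 + 1187)/286 = (1/286)*401 = 401/286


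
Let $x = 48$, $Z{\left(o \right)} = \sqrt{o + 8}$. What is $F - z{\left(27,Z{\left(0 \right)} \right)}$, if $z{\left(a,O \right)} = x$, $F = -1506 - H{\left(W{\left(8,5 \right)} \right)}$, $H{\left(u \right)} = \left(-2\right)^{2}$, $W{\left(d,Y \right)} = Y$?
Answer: $-1558$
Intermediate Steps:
$Z{\left(o \right)} = \sqrt{8 + o}$
$H{\left(u \right)} = 4$
$F = -1510$ ($F = -1506 - 4 = -1510$)
$z{\left(a,O \right)} = 48$
$F - z{\left(27,Z{\left(0 \right)} \right)} = -1510 - 48 = -1558$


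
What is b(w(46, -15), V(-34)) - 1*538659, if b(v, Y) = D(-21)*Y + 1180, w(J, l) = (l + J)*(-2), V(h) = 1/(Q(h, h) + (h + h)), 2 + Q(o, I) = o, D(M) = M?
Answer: -55897795/104 ≈ -5.3748e+5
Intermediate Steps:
Q(o, I) = -2 + o
V(h) = 1/(-2 + 3*h) (V(h) = 1/((-2 + h) + (h + h)) = 1/((-2 + h) + 2*h) = 1/(-2 + 3*h))
w(J, l) = -2*J - 2*l (w(J, l) = (J + l)*(-2) = -2*J - 2*l)
b(v, Y) = 1180 - 21*Y (b(v, Y) = -21*Y + 1180 = 1180 - 21*Y)
b(w(46, -15), V(-34)) - 1*538659 = (1180 - 21/(-2 + 3*(-34))) - 1*538659 = (1180 - 21/(-2 - 102)) - 538659 = (1180 - 21/(-104)) - 538659 = (1180 - 21*(-1/104)) - 538659 = (1180 + 21/104) - 538659 = 122741/104 - 538659 = -55897795/104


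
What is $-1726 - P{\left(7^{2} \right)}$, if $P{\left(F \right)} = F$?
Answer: $-1775$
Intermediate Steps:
$-1726 - P{\left(7^{2} \right)} = -1726 - 7^{2} = -1726 - 49 = -1775$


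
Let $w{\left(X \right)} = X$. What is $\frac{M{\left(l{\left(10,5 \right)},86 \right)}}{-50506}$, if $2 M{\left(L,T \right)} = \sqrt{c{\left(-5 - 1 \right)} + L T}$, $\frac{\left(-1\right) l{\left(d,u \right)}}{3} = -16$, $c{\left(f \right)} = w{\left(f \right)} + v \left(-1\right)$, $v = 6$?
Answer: $- \frac{7 \sqrt{21}}{50506} \approx -0.00063513$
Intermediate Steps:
$c{\left(f \right)} = -6 + f$ ($c{\left(f \right)} = f + 6 \left(-1\right) = f - 6 = -6 + f$)
$l{\left(d,u \right)} = 48$ ($l{\left(d,u \right)} = \left(-3\right) \left(-16\right) = 48$)
$M{\left(L,T \right)} = \frac{\sqrt{-12 + L T}}{2}$ ($M{\left(L,T \right)} = \frac{\sqrt{\left(-6 - 6\right) + L T}}{2} = \frac{\sqrt{-12 + L T}}{2}$)
$\frac{M{\left(l{\left(10,5 \right)},86 \right)}}{-50506} = \frac{\frac{1}{2} \sqrt{-12 + 48 \cdot 86}}{-50506} = \frac{\sqrt{-12 + 4128}}{2} \left(- \frac{1}{50506}\right) = \frac{\sqrt{4116}}{2} \left(- \frac{1}{50506}\right) = \frac{14 \sqrt{21}}{2} \left(- \frac{1}{50506}\right) = 7 \sqrt{21} \left(- \frac{1}{50506}\right) = - \frac{7 \sqrt{21}}{50506}$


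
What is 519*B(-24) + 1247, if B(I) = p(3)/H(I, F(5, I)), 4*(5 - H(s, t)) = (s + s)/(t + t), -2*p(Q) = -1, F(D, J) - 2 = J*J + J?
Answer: 3605435/2776 ≈ 1298.8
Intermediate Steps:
F(D, J) = 2 + J + J² (F(D, J) = 2 + (J*J + J) = 2 + (J² + J) = 2 + (J + J²) = 2 + J + J²)
p(Q) = ½ (p(Q) = -½*(-1) = ½)
H(s, t) = 5 - s/(4*t) (H(s, t) = 5 - (s + s)/(4*(t + t)) = 5 - 2*s/(4*(2*t)) = 5 - 2*s*1/(2*t)/4 = 5 - s/(4*t))
B(I) = 1/(2*(5 - I/(4*(2 + I + I²))))
519*B(-24) + 1247 = 519*(2*(2 - 24 + (-24)²)/(40 + 19*(-24) + 20*(-24)²)) + 1247 = 519*(2*(2 - 24 + 576)/(40 - 456 + 20*576)) + 1247 = 519*(2*554/(40 - 456 + 11520)) + 1247 = 519*(2*554/11104) + 1247 = 519*(2*(1/11104)*554) + 1247 = 519*(277/2776) + 1247 = 143763/2776 + 1247 = 3605435/2776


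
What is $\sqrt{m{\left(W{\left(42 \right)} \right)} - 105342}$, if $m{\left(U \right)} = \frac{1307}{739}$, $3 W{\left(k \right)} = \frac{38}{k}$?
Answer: $\frac{i \sqrt{57528512509}}{739} \approx 324.56 i$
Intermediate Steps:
$W{\left(k \right)} = \frac{38}{3 k}$ ($W{\left(k \right)} = \frac{38 \frac{1}{k}}{3} = \frac{38}{3 k}$)
$m{\left(U \right)} = \frac{1307}{739}$ ($m{\left(U \right)} = 1307 \cdot \frac{1}{739} = \frac{1307}{739}$)
$\sqrt{m{\left(W{\left(42 \right)} \right)} - 105342} = \sqrt{\frac{1307}{739} - 105342} = \sqrt{- \frac{77846431}{739}} = \frac{i \sqrt{57528512509}}{739}$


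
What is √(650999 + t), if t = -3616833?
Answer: I*√2965834 ≈ 1722.2*I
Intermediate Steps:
√(650999 + t) = √(650999 - 3616833) = √(-2965834) = I*√2965834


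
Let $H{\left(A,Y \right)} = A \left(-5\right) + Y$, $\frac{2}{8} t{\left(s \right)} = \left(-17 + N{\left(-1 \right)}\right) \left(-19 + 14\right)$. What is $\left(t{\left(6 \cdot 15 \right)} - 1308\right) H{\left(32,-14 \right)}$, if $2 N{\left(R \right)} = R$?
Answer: $166692$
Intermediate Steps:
$N{\left(R \right)} = \frac{R}{2}$
$t{\left(s \right)} = 350$ ($t{\left(s \right)} = 4 \left(-17 + \frac{1}{2} \left(-1\right)\right) \left(-19 + 14\right) = 4 \left(-17 - \frac{1}{2}\right) \left(-5\right) = 4 \left(\left(- \frac{35}{2}\right) \left(-5\right)\right) = 4 \cdot \frac{175}{2} = 350$)
$H{\left(A,Y \right)} = Y - 5 A$ ($H{\left(A,Y \right)} = - 5 A + Y = Y - 5 A$)
$\left(t{\left(6 \cdot 15 \right)} - 1308\right) H{\left(32,-14 \right)} = \left(350 - 1308\right) \left(-14 - 160\right) = - 958 \left(-14 - 160\right) = \left(-958\right) \left(-174\right) = 166692$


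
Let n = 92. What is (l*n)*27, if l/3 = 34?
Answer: 253368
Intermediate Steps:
l = 102 (l = 3*34 = 102)
(l*n)*27 = (102*92)*27 = 9384*27 = 253368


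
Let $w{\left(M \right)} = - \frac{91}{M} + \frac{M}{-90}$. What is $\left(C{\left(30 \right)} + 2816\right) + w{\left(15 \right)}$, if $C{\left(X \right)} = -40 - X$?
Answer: $\frac{82193}{30} \approx 2739.8$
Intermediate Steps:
$w{\left(M \right)} = - \frac{91}{M} - \frac{M}{90}$ ($w{\left(M \right)} = - \frac{91}{M} + M \left(- \frac{1}{90}\right) = - \frac{91}{M} - \frac{M}{90}$)
$\left(C{\left(30 \right)} + 2816\right) + w{\left(15 \right)} = \left(\left(-40 - 30\right) + 2816\right) - \left(\frac{1}{6} + \frac{91}{15}\right) = \left(\left(-40 - 30\right) + 2816\right) - \frac{187}{30} = \left(-70 + 2816\right) - \frac{187}{30} = 2746 - \frac{187}{30} = \frac{82193}{30}$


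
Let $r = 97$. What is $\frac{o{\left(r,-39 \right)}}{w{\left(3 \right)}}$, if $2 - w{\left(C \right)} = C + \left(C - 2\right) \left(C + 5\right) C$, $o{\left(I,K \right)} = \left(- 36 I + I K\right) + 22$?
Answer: $\frac{7253}{25} \approx 290.12$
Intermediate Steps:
$o{\left(I,K \right)} = 22 - 36 I + I K$
$w{\left(C \right)} = 2 - C - C \left(-2 + C\right) \left(5 + C\right)$ ($w{\left(C \right)} = 2 - \left(C + \left(C - 2\right) \left(C + 5\right) C\right) = 2 - \left(C + \left(-2 + C\right) \left(5 + C\right) C\right) = 2 - \left(C + C \left(-2 + C\right) \left(5 + C\right)\right) = 2 - C - C \left(-2 + C\right) \left(5 + C\right)$)
$\frac{o{\left(r,-39 \right)}}{w{\left(3 \right)}} = \frac{22 - 3492 + 97 \left(-39\right)}{2 - 3^{3} - 3 \cdot 3^{2} + 9 \cdot 3} = \frac{22 - 3492 - 3783}{2 - 27 - 27 + 27} = - \frac{7253}{2 - 27 - 27 + 27} = - \frac{7253}{-25} = \left(-7253\right) \left(- \frac{1}{25}\right) = \frac{7253}{25}$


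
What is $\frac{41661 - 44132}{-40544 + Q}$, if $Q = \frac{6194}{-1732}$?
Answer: $\frac{2139886}{35114201} \approx 0.060941$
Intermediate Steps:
$Q = - \frac{3097}{866}$ ($Q = 6194 \left(- \frac{1}{1732}\right) = - \frac{3097}{866} \approx -3.5762$)
$\frac{41661 - 44132}{-40544 + Q} = \frac{41661 - 44132}{-40544 - \frac{3097}{866}} = - \frac{2471}{- \frac{35114201}{866}} = \left(-2471\right) \left(- \frac{866}{35114201}\right) = \frac{2139886}{35114201}$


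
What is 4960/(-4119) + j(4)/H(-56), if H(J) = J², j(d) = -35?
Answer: -2242675/1845312 ≈ -1.2153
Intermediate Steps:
4960/(-4119) + j(4)/H(-56) = 4960/(-4119) - 35/((-56)²) = 4960*(-1/4119) - 35/3136 = -4960/4119 - 35*1/3136 = -4960/4119 - 5/448 = -2242675/1845312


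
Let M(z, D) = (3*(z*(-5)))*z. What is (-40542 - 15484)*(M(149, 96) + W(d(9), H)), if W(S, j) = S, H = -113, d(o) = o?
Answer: 18656994156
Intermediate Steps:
M(z, D) = -15*z² (M(z, D) = (3*(-5*z))*z = (-15*z)*z = -15*z²)
(-40542 - 15484)*(M(149, 96) + W(d(9), H)) = (-40542 - 15484)*(-15*149² + 9) = -56026*(-15*22201 + 9) = -56026*(-333015 + 9) = -56026*(-333006) = 18656994156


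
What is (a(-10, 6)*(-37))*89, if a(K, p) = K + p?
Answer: 13172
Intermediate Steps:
(a(-10, 6)*(-37))*89 = ((-10 + 6)*(-37))*89 = -4*(-37)*89 = 148*89 = 13172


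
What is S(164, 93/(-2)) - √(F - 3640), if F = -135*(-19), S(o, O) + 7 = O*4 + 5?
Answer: -188 - 5*I*√43 ≈ -188.0 - 32.787*I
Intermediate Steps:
S(o, O) = -2 + 4*O (S(o, O) = -7 + (O*4 + 5) = -7 + (4*O + 5) = -7 + (5 + 4*O) = -2 + 4*O)
F = 2565
S(164, 93/(-2)) - √(F - 3640) = (-2 + 4*(93/(-2))) - √(2565 - 3640) = (-2 + 4*(93*(-½))) - √(-1075) = (-2 + 4*(-93/2)) - 5*I*√43 = (-2 - 186) - 5*I*√43 = -188 - 5*I*√43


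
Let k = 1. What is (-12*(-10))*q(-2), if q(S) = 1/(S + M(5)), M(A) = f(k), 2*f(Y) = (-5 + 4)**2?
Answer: -80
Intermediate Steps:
f(Y) = 1/2 (f(Y) = (-5 + 4)**2/2 = (1/2)*(-1)**2 = (1/2)*1 = 1/2)
M(A) = 1/2
q(S) = 1/(1/2 + S) (q(S) = 1/(S + 1/2) = 1/(1/2 + S))
(-12*(-10))*q(-2) = (-12*(-10))*(2/(1 + 2*(-2))) = 120*(2/(1 - 4)) = 120*(2/(-3)) = 120*(2*(-1/3)) = 120*(-2/3) = -80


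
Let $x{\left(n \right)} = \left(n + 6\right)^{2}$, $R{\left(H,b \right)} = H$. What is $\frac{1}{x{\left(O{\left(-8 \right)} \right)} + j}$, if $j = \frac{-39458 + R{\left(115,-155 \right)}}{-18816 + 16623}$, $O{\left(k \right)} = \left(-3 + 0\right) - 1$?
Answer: $\frac{2193}{48115} \approx 0.045578$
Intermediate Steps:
$O{\left(k \right)} = -4$ ($O{\left(k \right)} = -3 - 1 = -4$)
$j = \frac{39343}{2193}$ ($j = \frac{-39458 + 115}{-18816 + 16623} = - \frac{39343}{-2193} = \left(-39343\right) \left(- \frac{1}{2193}\right) = \frac{39343}{2193} \approx 17.94$)
$x{\left(n \right)} = \left(6 + n\right)^{2}$
$\frac{1}{x{\left(O{\left(-8 \right)} \right)} + j} = \frac{1}{\left(6 - 4\right)^{2} + \frac{39343}{2193}} = \frac{1}{2^{2} + \frac{39343}{2193}} = \frac{1}{4 + \frac{39343}{2193}} = \frac{1}{\frac{48115}{2193}} = \frac{2193}{48115}$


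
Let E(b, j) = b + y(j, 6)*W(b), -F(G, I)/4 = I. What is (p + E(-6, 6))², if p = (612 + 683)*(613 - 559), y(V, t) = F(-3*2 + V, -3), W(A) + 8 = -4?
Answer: 4869248400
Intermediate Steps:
F(G, I) = -4*I
W(A) = -12 (W(A) = -8 - 4 = -12)
y(V, t) = 12 (y(V, t) = -4*(-3) = 12)
E(b, j) = -144 + b (E(b, j) = b + 12*(-12) = b - 144 = -144 + b)
p = 69930 (p = 1295*54 = 69930)
(p + E(-6, 6))² = (69930 + (-144 - 6))² = (69930 - 150)² = 69780² = 4869248400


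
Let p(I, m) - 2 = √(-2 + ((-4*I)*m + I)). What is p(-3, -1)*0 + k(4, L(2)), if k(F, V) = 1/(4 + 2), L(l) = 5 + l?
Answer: ⅙ ≈ 0.16667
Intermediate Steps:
p(I, m) = 2 + √(-2 + I - 4*I*m) (p(I, m) = 2 + √(-2 + ((-4*I)*m + I)) = 2 + √(-2 + (-4*I*m + I)) = 2 + √(-2 + (I - 4*I*m)) = 2 + √(-2 + I - 4*I*m))
k(F, V) = ⅙ (k(F, V) = 1/6 = ⅙)
p(-3, -1)*0 + k(4, L(2)) = (2 + √(-2 - 3 - 4*(-3)*(-1)))*0 + ⅙ = (2 + √(-2 - 3 - 12))*0 + ⅙ = (2 + √(-17))*0 + ⅙ = (2 + I*√17)*0 + ⅙ = 0 + ⅙ = ⅙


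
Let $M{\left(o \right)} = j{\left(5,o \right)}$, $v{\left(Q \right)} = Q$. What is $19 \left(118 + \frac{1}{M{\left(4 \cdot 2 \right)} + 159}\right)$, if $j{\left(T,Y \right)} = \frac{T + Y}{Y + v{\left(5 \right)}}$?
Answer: $\frac{358739}{160} \approx 2242.1$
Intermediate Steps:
$j{\left(T,Y \right)} = \frac{T + Y}{5 + Y}$ ($j{\left(T,Y \right)} = \frac{T + Y}{Y + 5} = \frac{T + Y}{5 + Y}$)
$M{\left(o \right)} = 1$ ($M{\left(o \right)} = \frac{5 + o}{5 + o} = 1$)
$19 \left(118 + \frac{1}{M{\left(4 \cdot 2 \right)} + 159}\right) = 19 \left(118 + \frac{1}{1 + 159}\right) = 19 \left(118 + \frac{1}{160}\right) = 19 \cdot \frac{18881}{160} = \frac{358739}{160}$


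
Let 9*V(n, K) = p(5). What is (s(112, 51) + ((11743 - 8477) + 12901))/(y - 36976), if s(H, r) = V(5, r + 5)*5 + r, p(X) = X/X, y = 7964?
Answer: -145967/261108 ≈ -0.55903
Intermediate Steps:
p(X) = 1
V(n, K) = 1/9 (V(n, K) = (1/9)*1 = 1/9)
s(H, r) = 5/9 + r (s(H, r) = (1/9)*5 + r = 5/9 + r)
(s(112, 51) + ((11743 - 8477) + 12901))/(y - 36976) = ((5/9 + 51) + ((11743 - 8477) + 12901))/(7964 - 36976) = (464/9 + (3266 + 12901))/(-29012) = (464/9 + 16167)*(-1/29012) = (145967/9)*(-1/29012) = -145967/261108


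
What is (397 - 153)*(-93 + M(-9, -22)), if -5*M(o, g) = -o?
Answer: -115656/5 ≈ -23131.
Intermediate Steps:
M(o, g) = o/5 (M(o, g) = -(-1)*o/5 = o/5)
(397 - 153)*(-93 + M(-9, -22)) = (397 - 153)*(-93 + (1/5)*(-9)) = 244*(-93 - 9/5) = 244*(-474/5) = -115656/5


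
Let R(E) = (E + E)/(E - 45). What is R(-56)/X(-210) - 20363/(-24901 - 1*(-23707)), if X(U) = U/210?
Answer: 1922935/120594 ≈ 15.946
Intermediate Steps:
R(E) = 2*E/(-45 + E) (R(E) = (2*E)/(-45 + E) = 2*E/(-45 + E))
X(U) = U/210 (X(U) = U*(1/210) = U/210)
R(-56)/X(-210) - 20363/(-24901 - 1*(-23707)) = (2*(-56)/(-45 - 56))/(((1/210)*(-210))) - 20363/(-24901 - 1*(-23707)) = (2*(-56)/(-101))/(-1) - 20363/(-24901 + 23707) = (2*(-56)*(-1/101))*(-1) - 20363/(-1194) = (112/101)*(-1) - 20363*(-1/1194) = -112/101 + 20363/1194 = 1922935/120594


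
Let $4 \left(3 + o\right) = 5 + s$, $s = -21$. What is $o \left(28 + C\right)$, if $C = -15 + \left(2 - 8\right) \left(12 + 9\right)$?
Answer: $791$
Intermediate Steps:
$o = -7$ ($o = -3 + \frac{5 - 21}{4} = -3 + \frac{1}{4} \left(-16\right) = -3 - 4 = -7$)
$C = -141$ ($C = -15 - 126 = -141$)
$o \left(28 + C\right) = - 7 \left(28 - 141\right) = \left(-7\right) \left(-113\right) = 791$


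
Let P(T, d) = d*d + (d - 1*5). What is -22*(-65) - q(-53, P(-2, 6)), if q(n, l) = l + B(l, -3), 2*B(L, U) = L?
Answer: 2749/2 ≈ 1374.5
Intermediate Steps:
P(T, d) = -5 + d + d² (P(T, d) = d² + (d - 5) = d² + (-5 + d) = -5 + d + d²)
B(L, U) = L/2
q(n, l) = 3*l/2 (q(n, l) = l + l/2 = 3*l/2)
-22*(-65) - q(-53, P(-2, 6)) = -22*(-65) - 3*(-5 + 6 + 6²)/2 = 1430 - 3*(-5 + 6 + 36)/2 = 1430 - 3*37/2 = 1430 - 1*111/2 = 1430 - 111/2 = 2749/2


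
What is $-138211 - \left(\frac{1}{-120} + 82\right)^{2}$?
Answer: $- \frac{2087044321}{14400} \approx -1.4493 \cdot 10^{5}$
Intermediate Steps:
$-138211 - \left(\frac{1}{-120} + 82\right)^{2} = -138211 - \left(- \frac{1}{120} + 82\right)^{2} = -138211 - \left(\frac{9839}{120}\right)^{2} = -138211 - \frac{96805921}{14400} = - \frac{2087044321}{14400}$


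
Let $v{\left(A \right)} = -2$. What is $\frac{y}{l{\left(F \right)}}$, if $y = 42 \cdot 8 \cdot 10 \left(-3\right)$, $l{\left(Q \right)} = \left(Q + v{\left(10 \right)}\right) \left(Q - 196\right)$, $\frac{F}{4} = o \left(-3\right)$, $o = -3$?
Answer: $\frac{63}{34} \approx 1.8529$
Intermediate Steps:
$F = 36$ ($F = 4 \left(\left(-3\right) \left(-3\right)\right) = 4 \cdot 9 = 36$)
$l{\left(Q \right)} = \left(-196 + Q\right) \left(-2 + Q\right)$ ($l{\left(Q \right)} = \left(Q - 2\right) \left(Q - 196\right) = \left(-2 + Q\right) \left(-196 + Q\right) = \left(-196 + Q\right) \left(-2 + Q\right)$)
$y = -10080$ ($y = 42 \cdot 80 \left(-3\right) = 42 \left(-240\right) = -10080$)
$\frac{y}{l{\left(F \right)}} = - \frac{10080}{392 + 36^{2} - 7128} = - \frac{10080}{392 + 1296 - 7128} = - \frac{10080}{-5440} = \left(-10080\right) \left(- \frac{1}{5440}\right) = \frac{63}{34}$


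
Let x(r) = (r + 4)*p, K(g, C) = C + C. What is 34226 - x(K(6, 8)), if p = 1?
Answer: 34206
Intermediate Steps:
K(g, C) = 2*C
x(r) = 4 + r (x(r) = (r + 4)*1 = (4 + r)*1 = 4 + r)
34226 - x(K(6, 8)) = 34226 - (4 + 2*8) = 34226 - (4 + 16) = 34226 - 1*20 = 34226 - 20 = 34206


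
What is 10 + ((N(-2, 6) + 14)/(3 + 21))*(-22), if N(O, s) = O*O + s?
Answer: -12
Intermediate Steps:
N(O, s) = s + O² (N(O, s) = O² + s = s + O²)
10 + ((N(-2, 6) + 14)/(3 + 21))*(-22) = 10 + (((6 + (-2)²) + 14)/(3 + 21))*(-22) = 10 + (((6 + 4) + 14)/24)*(-22) = 10 + ((10 + 14)*(1/24))*(-22) = 10 + (24*(1/24))*(-22) = 10 + 1*(-22) = 10 - 22 = -12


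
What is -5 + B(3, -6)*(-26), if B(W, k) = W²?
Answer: -239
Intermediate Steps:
-5 + B(3, -6)*(-26) = -5 + 3²*(-26) = -5 + 9*(-26) = -5 - 234 = -239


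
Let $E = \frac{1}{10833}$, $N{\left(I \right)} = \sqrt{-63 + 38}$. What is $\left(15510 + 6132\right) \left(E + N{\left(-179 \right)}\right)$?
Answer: $\frac{7214}{3611} + 108210 i \approx 1.9978 + 1.0821 \cdot 10^{5} i$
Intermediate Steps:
$N{\left(I \right)} = 5 i$ ($N{\left(I \right)} = \sqrt{-25} = 5 i$)
$E = \frac{1}{10833} \approx 9.231 \cdot 10^{-5}$
$\left(15510 + 6132\right) \left(E + N{\left(-179 \right)}\right) = \left(15510 + 6132\right) \left(\frac{1}{10833} + 5 i\right) = 21642 \left(\frac{1}{10833} + 5 i\right) = \frac{7214}{3611} + 108210 i$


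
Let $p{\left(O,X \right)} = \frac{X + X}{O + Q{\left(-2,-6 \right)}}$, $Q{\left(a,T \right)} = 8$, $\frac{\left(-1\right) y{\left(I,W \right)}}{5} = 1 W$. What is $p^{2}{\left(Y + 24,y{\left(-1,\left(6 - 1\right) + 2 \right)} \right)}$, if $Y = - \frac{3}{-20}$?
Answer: $\frac{1960000}{413449} \approx 4.7406$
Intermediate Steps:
$y{\left(I,W \right)} = - 5 W$ ($y{\left(I,W \right)} = - 5 \cdot 1 W = - 5 W$)
$Y = \frac{3}{20}$ ($Y = \left(-3\right) \left(- \frac{1}{20}\right) = \frac{3}{20} \approx 0.15$)
$p{\left(O,X \right)} = \frac{2 X}{8 + O}$ ($p{\left(O,X \right)} = \frac{X + X}{O + 8} = \frac{2 X}{8 + O}$)
$p^{2}{\left(Y + 24,y{\left(-1,\left(6 - 1\right) + 2 \right)} \right)} = \left(\frac{2 \left(- 5 \left(\left(6 - 1\right) + 2\right)\right)}{8 + \left(\frac{3}{20} + 24\right)}\right)^{2} = \left(\frac{2 \left(- 5 \left(5 + 2\right)\right)}{8 + \frac{483}{20}}\right)^{2} = \left(\frac{2 \left(\left(-5\right) 7\right)}{\frac{643}{20}}\right)^{2} = \left(2 \left(-35\right) \frac{20}{643}\right)^{2} = \left(- \frac{1400}{643}\right)^{2} = \frac{1960000}{413449}$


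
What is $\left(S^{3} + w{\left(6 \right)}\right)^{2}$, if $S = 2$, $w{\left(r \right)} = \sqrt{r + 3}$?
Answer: $121$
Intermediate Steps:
$w{\left(r \right)} = \sqrt{3 + r}$
$\left(S^{3} + w{\left(6 \right)}\right)^{2} = \left(2^{3} + \sqrt{3 + 6}\right)^{2} = \left(8 + \sqrt{9}\right)^{2} = \left(8 + 3\right)^{2} = 11^{2} = 121$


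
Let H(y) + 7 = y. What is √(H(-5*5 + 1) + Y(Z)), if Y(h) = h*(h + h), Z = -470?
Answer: √441769 ≈ 664.66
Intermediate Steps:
H(y) = -7 + y
Y(h) = 2*h² (Y(h) = h*(2*h) = 2*h²)
√(H(-5*5 + 1) + Y(Z)) = √((-7 + (-5*5 + 1)) + 2*(-470)²) = √((-7 + (-25 + 1)) + 2*220900) = √((-7 - 24) + 441800) = √(-31 + 441800) = √441769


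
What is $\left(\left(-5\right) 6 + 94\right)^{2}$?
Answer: $4096$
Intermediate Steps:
$\left(\left(-5\right) 6 + 94\right)^{2} = \left(-30 + 94\right)^{2} = 64^{2} = 4096$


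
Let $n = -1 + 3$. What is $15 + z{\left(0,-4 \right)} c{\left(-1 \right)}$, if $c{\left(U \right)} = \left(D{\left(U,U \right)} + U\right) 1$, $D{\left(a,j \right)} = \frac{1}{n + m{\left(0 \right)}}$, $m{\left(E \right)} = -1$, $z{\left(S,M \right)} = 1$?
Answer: $15$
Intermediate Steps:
$n = 2$
$D{\left(a,j \right)} = 1$ ($D{\left(a,j \right)} = \frac{1}{2 - 1} = 1^{-1} = 1$)
$c{\left(U \right)} = 1 + U$ ($c{\left(U \right)} = \left(1 + U\right) 1 = 1 + U$)
$15 + z{\left(0,-4 \right)} c{\left(-1 \right)} = 15 + 1 \left(1 - 1\right) = 15 + 1 \cdot 0 = 15 + 0 = 15$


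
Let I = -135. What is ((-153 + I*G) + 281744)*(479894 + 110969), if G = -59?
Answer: 171087926828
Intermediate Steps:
((-153 + I*G) + 281744)*(479894 + 110969) = ((-153 - 135*(-59)) + 281744)*(479894 + 110969) = ((-153 + 7965) + 281744)*590863 = (7812 + 281744)*590863 = 289556*590863 = 171087926828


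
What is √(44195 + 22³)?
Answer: √54843 ≈ 234.19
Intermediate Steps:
√(44195 + 22³) = √(44195 + 10648) = √54843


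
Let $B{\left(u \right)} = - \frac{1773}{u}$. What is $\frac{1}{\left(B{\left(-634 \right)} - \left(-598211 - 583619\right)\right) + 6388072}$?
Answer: $\frac{634}{4799319641} \approx 1.321 \cdot 10^{-7}$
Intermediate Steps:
$\frac{1}{\left(B{\left(-634 \right)} - \left(-598211 - 583619\right)\right) + 6388072} = \frac{1}{\left(- \frac{1773}{-634} - \left(-598211 - 583619\right)\right) + 6388072} = \frac{1}{\left(\left(-1773\right) \left(- \frac{1}{634}\right) - \left(-598211 - 583619\right)\right) + 6388072} = \frac{1}{\left(\frac{1773}{634} - -1181830\right) + 6388072} = \frac{1}{\left(\frac{1773}{634} + 1181830\right) + 6388072} = \frac{1}{\frac{749281993}{634} + 6388072} = \frac{1}{\frac{4799319641}{634}} = \frac{634}{4799319641}$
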